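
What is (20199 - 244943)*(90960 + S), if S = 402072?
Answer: -110805983808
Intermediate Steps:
(20199 - 244943)*(90960 + S) = (20199 - 244943)*(90960 + 402072) = -224744*493032 = -110805983808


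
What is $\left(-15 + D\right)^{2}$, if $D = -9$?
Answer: $576$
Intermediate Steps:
$\left(-15 + D\right)^{2} = \left(-15 - 9\right)^{2} = \left(-24\right)^{2} = 576$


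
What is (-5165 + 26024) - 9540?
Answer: 11319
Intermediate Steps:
(-5165 + 26024) - 9540 = 20859 - 9540 = 11319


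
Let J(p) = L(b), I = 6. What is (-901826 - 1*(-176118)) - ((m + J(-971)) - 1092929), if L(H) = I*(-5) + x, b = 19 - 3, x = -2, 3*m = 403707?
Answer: 232684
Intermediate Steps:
m = 134569 (m = (1/3)*403707 = 134569)
b = 16
L(H) = -32 (L(H) = 6*(-5) - 2 = -30 - 2 = -32)
J(p) = -32
(-901826 - 1*(-176118)) - ((m + J(-971)) - 1092929) = (-901826 - 1*(-176118)) - ((134569 - 32) - 1092929) = (-901826 + 176118) - (134537 - 1092929) = -725708 - 1*(-958392) = -725708 + 958392 = 232684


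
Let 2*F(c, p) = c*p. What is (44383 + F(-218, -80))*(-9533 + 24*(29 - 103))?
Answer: -600541827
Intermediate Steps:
F(c, p) = c*p/2 (F(c, p) = (c*p)/2 = c*p/2)
(44383 + F(-218, -80))*(-9533 + 24*(29 - 103)) = (44383 + (½)*(-218)*(-80))*(-9533 + 24*(29 - 103)) = (44383 + 8720)*(-9533 + 24*(-74)) = 53103*(-9533 - 1776) = 53103*(-11309) = -600541827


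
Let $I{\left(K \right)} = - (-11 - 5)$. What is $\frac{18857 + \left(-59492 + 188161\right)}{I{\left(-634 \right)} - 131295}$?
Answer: $- \frac{147526}{131279} \approx -1.1238$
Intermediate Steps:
$I{\left(K \right)} = 16$ ($I{\left(K \right)} = \left(-1\right) \left(-16\right) = 16$)
$\frac{18857 + \left(-59492 + 188161\right)}{I{\left(-634 \right)} - 131295} = \frac{18857 + \left(-59492 + 188161\right)}{16 - 131295} = \frac{18857 + 128669}{-131279} = 147526 \left(- \frac{1}{131279}\right) = - \frac{147526}{131279}$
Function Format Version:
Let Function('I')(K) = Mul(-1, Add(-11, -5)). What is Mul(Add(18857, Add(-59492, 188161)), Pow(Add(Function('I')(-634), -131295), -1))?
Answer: Rational(-147526, 131279) ≈ -1.1238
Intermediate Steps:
Function('I')(K) = 16 (Function('I')(K) = Mul(-1, -16) = 16)
Mul(Add(18857, Add(-59492, 188161)), Pow(Add(Function('I')(-634), -131295), -1)) = Mul(Add(18857, Add(-59492, 188161)), Pow(Add(16, -131295), -1)) = Mul(Add(18857, 128669), Pow(-131279, -1)) = Mul(147526, Rational(-1, 131279)) = Rational(-147526, 131279)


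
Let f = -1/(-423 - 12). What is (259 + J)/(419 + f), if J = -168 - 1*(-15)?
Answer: 23055/91133 ≈ 0.25298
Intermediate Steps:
f = 1/435 (f = -1/(-435) = -1*(-1/435) = 1/435 ≈ 0.0022989)
J = -153 (J = -168 + 15 = -153)
(259 + J)/(419 + f) = (259 - 153)/(419 + 1/435) = 106/(182266/435) = 106*(435/182266) = 23055/91133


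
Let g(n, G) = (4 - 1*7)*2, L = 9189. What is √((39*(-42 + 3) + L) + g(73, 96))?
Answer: √7662 ≈ 87.533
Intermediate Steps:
g(n, G) = -6 (g(n, G) = (4 - 7)*2 = -3*2 = -6)
√((39*(-42 + 3) + L) + g(73, 96)) = √((39*(-42 + 3) + 9189) - 6) = √((39*(-39) + 9189) - 6) = √((-1521 + 9189) - 6) = √(7668 - 6) = √7662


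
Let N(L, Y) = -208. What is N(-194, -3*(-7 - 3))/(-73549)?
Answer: 208/73549 ≈ 0.0028280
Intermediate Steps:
N(-194, -3*(-7 - 3))/(-73549) = -208/(-73549) = -208*(-1/73549) = 208/73549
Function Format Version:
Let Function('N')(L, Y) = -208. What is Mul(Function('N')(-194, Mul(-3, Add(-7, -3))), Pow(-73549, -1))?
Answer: Rational(208, 73549) ≈ 0.0028280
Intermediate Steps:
Mul(Function('N')(-194, Mul(-3, Add(-7, -3))), Pow(-73549, -1)) = Mul(-208, Pow(-73549, -1)) = Mul(-208, Rational(-1, 73549)) = Rational(208, 73549)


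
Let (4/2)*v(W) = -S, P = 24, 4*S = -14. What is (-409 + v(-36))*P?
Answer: -9774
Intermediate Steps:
S = -7/2 (S = (¼)*(-14) = -7/2 ≈ -3.5000)
v(W) = 7/4 (v(W) = (-1*(-7/2))/2 = (½)*(7/2) = 7/4)
(-409 + v(-36))*P = (-409 + 7/4)*24 = -1629/4*24 = -9774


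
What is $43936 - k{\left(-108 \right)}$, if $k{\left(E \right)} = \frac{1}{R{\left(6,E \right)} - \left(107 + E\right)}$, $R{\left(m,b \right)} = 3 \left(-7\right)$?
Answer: $\frac{878721}{20} \approx 43936.0$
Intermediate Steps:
$R{\left(m,b \right)} = -21$
$k{\left(E \right)} = \frac{1}{-128 - E}$ ($k{\left(E \right)} = \frac{1}{-21 - \left(107 + E\right)} = \frac{1}{-128 - E}$)
$43936 - k{\left(-108 \right)} = 43936 - - \frac{1}{128 - 108} = 43936 - - \frac{1}{20} = 43936 + \frac{1}{20} = \frac{878721}{20}$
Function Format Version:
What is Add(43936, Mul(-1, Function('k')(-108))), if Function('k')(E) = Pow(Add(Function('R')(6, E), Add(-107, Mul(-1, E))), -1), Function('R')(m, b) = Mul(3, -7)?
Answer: Rational(878721, 20) ≈ 43936.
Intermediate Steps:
Function('R')(m, b) = -21
Function('k')(E) = Pow(Add(-128, Mul(-1, E)), -1) (Function('k')(E) = Pow(Add(-21, Add(-107, Mul(-1, E))), -1) = Pow(Add(-128, Mul(-1, E)), -1))
Add(43936, Mul(-1, Function('k')(-108))) = Add(43936, Mul(-1, Mul(-1, Pow(Add(128, -108), -1)))) = Add(43936, Mul(-1, Mul(-1, Pow(20, -1)))) = Add(43936, Mul(-1, Mul(-1, Rational(1, 20)))) = Add(43936, Mul(-1, Rational(-1, 20))) = Add(43936, Rational(1, 20)) = Rational(878721, 20)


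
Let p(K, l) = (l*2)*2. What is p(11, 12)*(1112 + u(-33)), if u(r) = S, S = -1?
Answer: 53328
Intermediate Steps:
p(K, l) = 4*l (p(K, l) = (2*l)*2 = 4*l)
u(r) = -1
p(11, 12)*(1112 + u(-33)) = (4*12)*(1112 - 1) = 48*1111 = 53328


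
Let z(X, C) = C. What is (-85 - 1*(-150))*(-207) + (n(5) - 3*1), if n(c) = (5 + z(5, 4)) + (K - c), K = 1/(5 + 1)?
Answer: -80723/6 ≈ -13454.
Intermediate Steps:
K = ⅙ (K = 1/6 = ⅙ ≈ 0.16667)
n(c) = 55/6 - c (n(c) = (5 + 4) + (⅙ - c) = 9 + (⅙ - c) = 55/6 - c)
(-85 - 1*(-150))*(-207) + (n(5) - 3*1) = (-85 - 1*(-150))*(-207) + ((55/6 - 1*5) - 3*1) = (-85 + 150)*(-207) + ((55/6 - 5) - 3) = 65*(-207) + (25/6 - 3) = -13455 + 7/6 = -80723/6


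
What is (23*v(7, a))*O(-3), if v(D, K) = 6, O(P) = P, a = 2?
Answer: -414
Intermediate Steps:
(23*v(7, a))*O(-3) = (23*6)*(-3) = 138*(-3) = -414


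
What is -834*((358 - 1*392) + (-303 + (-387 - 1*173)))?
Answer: 748098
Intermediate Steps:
-834*((358 - 1*392) + (-303 + (-387 - 1*173))) = -834*((358 - 392) + (-303 + (-387 - 173))) = -834*(-34 + (-303 - 560)) = -834*(-34 - 863) = -834*(-897) = 748098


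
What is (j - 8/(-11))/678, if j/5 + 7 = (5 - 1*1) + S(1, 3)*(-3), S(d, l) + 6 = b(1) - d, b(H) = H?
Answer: 833/7458 ≈ 0.11169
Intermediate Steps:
S(d, l) = -5 - d (S(d, l) = -6 + (1 - d) = -5 - d)
j = 75 (j = -35 + 5*((5 - 1*1) + (-5 - 1*1)*(-3)) = -35 + 5*((5 - 1) + (-5 - 1)*(-3)) = -35 + 5*(4 - 6*(-3)) = -35 + 5*(4 + 18) = -35 + 5*22 = -35 + 110 = 75)
(j - 8/(-11))/678 = (75 - 8/(-11))/678 = (75 - 8*(-1/11))*(1/678) = (75 + 8/11)*(1/678) = (833/11)*(1/678) = 833/7458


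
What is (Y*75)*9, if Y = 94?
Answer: 63450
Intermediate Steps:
(Y*75)*9 = (94*75)*9 = 7050*9 = 63450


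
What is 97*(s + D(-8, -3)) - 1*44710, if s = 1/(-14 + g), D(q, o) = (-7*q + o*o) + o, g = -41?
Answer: -2128377/55 ≈ -38698.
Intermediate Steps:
D(q, o) = o + o**2 - 7*q (D(q, o) = (-7*q + o**2) + o = (o**2 - 7*q) + o = o + o**2 - 7*q)
s = -1/55 (s = 1/(-14 - 41) = 1/(-55) = -1/55 ≈ -0.018182)
97*(s + D(-8, -3)) - 1*44710 = 97*(-1/55 + (-3 + (-3)**2 - 7*(-8))) - 1*44710 = 97*(-1/55 + (-3 + 9 + 56)) - 44710 = 97*(-1/55 + 62) - 44710 = 97*(3409/55) - 44710 = 330673/55 - 44710 = -2128377/55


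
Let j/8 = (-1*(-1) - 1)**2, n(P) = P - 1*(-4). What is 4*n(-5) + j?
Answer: -4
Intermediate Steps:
n(P) = 4 + P (n(P) = P + 4 = 4 + P)
j = 0 (j = 8*(-1*(-1) - 1)**2 = 8*(1 - 1)**2 = 8*0**2 = 8*0 = 0)
4*n(-5) + j = 4*(4 - 5) + 0 = 4*(-1) + 0 = -4 + 0 = -4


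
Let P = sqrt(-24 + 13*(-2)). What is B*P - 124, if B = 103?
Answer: -124 + 515*I*sqrt(2) ≈ -124.0 + 728.32*I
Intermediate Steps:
P = 5*I*sqrt(2) (P = sqrt(-24 - 26) = sqrt(-50) = 5*I*sqrt(2) ≈ 7.0711*I)
B*P - 124 = 103*(5*I*sqrt(2)) - 124 = 515*I*sqrt(2) - 124 = -124 + 515*I*sqrt(2)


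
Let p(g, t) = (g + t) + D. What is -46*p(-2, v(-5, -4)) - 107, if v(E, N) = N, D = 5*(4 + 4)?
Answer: -1671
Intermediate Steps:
D = 40 (D = 5*8 = 40)
p(g, t) = 40 + g + t (p(g, t) = (g + t) + 40 = 40 + g + t)
-46*p(-2, v(-5, -4)) - 107 = -46*(40 - 2 - 4) - 107 = -46*34 - 107 = -1564 - 107 = -1671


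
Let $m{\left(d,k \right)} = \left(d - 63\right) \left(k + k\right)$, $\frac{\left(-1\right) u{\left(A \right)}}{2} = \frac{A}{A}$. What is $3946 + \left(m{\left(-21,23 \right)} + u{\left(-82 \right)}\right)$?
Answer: $80$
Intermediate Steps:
$u{\left(A \right)} = -2$ ($u{\left(A \right)} = - 2 \frac{A}{A} = \left(-2\right) 1 = -2$)
$m{\left(d,k \right)} = 2 k \left(-63 + d\right)$ ($m{\left(d,k \right)} = \left(-63 + d\right) 2 k = 2 k \left(-63 + d\right)$)
$3946 + \left(m{\left(-21,23 \right)} + u{\left(-82 \right)}\right) = 3946 + \left(2 \cdot 23 \left(-63 - 21\right) - 2\right) = 3946 + \left(2 \cdot 23 \left(-84\right) - 2\right) = 3946 - 3866 = 80$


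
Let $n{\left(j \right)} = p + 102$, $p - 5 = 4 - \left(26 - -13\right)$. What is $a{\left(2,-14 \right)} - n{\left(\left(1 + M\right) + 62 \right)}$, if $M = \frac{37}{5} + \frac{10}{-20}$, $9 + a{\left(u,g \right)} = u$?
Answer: $-79$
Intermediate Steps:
$a{\left(u,g \right)} = -9 + u$
$M = \frac{69}{10}$ ($M = 37 \cdot \frac{1}{5} + 10 \left(- \frac{1}{20}\right) = \frac{37}{5} - \frac{1}{2} = \frac{69}{10} \approx 6.9$)
$p = -30$ ($p = 5 - \left(22 + 13\right) = 5 + \left(4 - \left(26 + 13\right)\right) = 5 + \left(4 - 39\right) = 5 - 35 = -30$)
$n{\left(j \right)} = 72$ ($n{\left(j \right)} = -30 + 102 = 72$)
$a{\left(2,-14 \right)} - n{\left(\left(1 + M\right) + 62 \right)} = \left(-9 + 2\right) - 72 = -7 - 72 = -79$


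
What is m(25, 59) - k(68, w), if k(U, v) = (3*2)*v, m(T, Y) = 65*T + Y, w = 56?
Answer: 1348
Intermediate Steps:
m(T, Y) = Y + 65*T
k(U, v) = 6*v
m(25, 59) - k(68, w) = (59 + 65*25) - 6*56 = (59 + 1625) - 1*336 = 1684 - 336 = 1348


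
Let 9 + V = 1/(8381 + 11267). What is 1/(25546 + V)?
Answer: 19648/501750977 ≈ 3.9159e-5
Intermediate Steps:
V = -176831/19648 (V = -9 + 1/(8381 + 11267) = -9 + 1/19648 = -176831/19648 ≈ -9.0000)
1/(25546 + V) = 1/(25546 - 176831/19648) = 1/(501750977/19648) = 19648/501750977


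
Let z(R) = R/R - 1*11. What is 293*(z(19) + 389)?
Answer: 111047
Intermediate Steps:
z(R) = -10 (z(R) = 1 - 11 = -10)
293*(z(19) + 389) = 293*(-10 + 389) = 293*379 = 111047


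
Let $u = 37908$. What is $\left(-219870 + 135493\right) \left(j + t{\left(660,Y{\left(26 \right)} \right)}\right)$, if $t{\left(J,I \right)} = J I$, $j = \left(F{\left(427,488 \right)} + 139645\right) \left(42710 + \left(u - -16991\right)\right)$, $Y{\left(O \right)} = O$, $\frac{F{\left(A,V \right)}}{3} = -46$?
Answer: $-1148974765314971$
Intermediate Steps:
$F{\left(A,V \right)} = -138$ ($F{\left(A,V \right)} = 3 \left(-46\right) = -138$)
$j = 13617138763$ ($j = \left(-138 + 139645\right) \left(42710 + \left(37908 - -16991\right)\right) = 139507 \left(42710 + \left(37908 + 16991\right)\right) = 139507 \left(42710 + 54899\right) = 139507 \cdot 97609 = 13617138763$)
$t{\left(J,I \right)} = I J$
$\left(-219870 + 135493\right) \left(j + t{\left(660,Y{\left(26 \right)} \right)}\right) = \left(-219870 + 135493\right) \left(13617138763 + 26 \cdot 660\right) = - 84377 \left(13617138763 + 17160\right) = \left(-84377\right) 13617155923 = -1148974765314971$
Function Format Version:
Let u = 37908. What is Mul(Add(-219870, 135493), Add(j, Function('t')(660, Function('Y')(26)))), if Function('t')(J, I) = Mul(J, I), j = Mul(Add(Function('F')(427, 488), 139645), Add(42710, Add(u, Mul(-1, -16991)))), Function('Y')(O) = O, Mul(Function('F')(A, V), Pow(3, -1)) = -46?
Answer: -1148974765314971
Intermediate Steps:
Function('F')(A, V) = -138 (Function('F')(A, V) = Mul(3, -46) = -138)
j = 13617138763 (j = Mul(Add(-138, 139645), Add(42710, Add(37908, Mul(-1, -16991)))) = Mul(139507, Add(42710, Add(37908, 16991))) = Mul(139507, Add(42710, 54899)) = Mul(139507, 97609) = 13617138763)
Function('t')(J, I) = Mul(I, J)
Mul(Add(-219870, 135493), Add(j, Function('t')(660, Function('Y')(26)))) = Mul(Add(-219870, 135493), Add(13617138763, Mul(26, 660))) = Mul(-84377, Add(13617138763, 17160)) = Mul(-84377, 13617155923) = -1148974765314971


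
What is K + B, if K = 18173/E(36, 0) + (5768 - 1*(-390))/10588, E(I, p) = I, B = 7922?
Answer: 803062577/95292 ≈ 8427.4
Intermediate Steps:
K = 48159353/95292 (K = 18173/36 + (5768 - 1*(-390))/10588 = 18173*(1/36) + (5768 + 390)*(1/10588) = 18173/36 + 6158*(1/10588) = 18173/36 + 3079/5294 = 48159353/95292 ≈ 505.39)
K + B = 48159353/95292 + 7922 = 803062577/95292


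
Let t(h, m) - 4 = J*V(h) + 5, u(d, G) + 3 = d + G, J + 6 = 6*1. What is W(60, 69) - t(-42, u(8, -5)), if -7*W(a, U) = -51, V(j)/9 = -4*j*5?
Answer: -12/7 ≈ -1.7143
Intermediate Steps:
V(j) = -180*j (V(j) = 9*(-4*j*5) = 9*(-20*j) = -180*j)
W(a, U) = 51/7 (W(a, U) = -⅐*(-51) = 51/7)
J = 0 (J = -6 + 6*1 = -6 + 6 = 0)
u(d, G) = -3 + G + d (u(d, G) = -3 + (d + G) = -3 + (G + d) = -3 + G + d)
t(h, m) = 9 (t(h, m) = 4 + (0*(-180*h) + 5) = 4 + (0 + 5) = 4 + 5 = 9)
W(60, 69) - t(-42, u(8, -5)) = 51/7 - 1*9 = 51/7 - 9 = -12/7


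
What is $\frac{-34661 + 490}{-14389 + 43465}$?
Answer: $- \frac{34171}{29076} \approx -1.1752$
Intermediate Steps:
$\frac{-34661 + 490}{-14389 + 43465} = - \frac{34171}{29076}$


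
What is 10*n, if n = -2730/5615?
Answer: -5460/1123 ≈ -4.8620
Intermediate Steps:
n = -546/1123 (n = -2730*1/5615 = -546/1123 ≈ -0.48620)
10*n = 10*(-546/1123) = -5460/1123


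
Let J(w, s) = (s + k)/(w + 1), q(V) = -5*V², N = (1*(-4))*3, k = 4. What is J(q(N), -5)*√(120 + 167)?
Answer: √287/719 ≈ 0.023562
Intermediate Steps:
N = -12 (N = -4*3 = -12)
J(w, s) = (4 + s)/(1 + w) (J(w, s) = (s + 4)/(w + 1) = (4 + s)/(1 + w))
J(q(N), -5)*√(120 + 167) = ((4 - 5)/(1 - 5*(-12)²))*√(120 + 167) = (-1/(1 - 5*144))*√287 = (-1/(1 - 720))*√287 = (-1/(-719))*√287 = (-1/719*(-1))*√287 = √287/719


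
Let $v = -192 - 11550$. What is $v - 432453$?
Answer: $-444195$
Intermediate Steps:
$v = -11742$ ($v = -192 - 11550 = -11742$)
$v - 432453 = -11742 - 432453 = -444195$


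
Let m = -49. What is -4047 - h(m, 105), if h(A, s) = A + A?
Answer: -3949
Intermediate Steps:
h(A, s) = 2*A
-4047 - h(m, 105) = -4047 - 2*(-49) = -4047 - 1*(-98) = -4047 + 98 = -3949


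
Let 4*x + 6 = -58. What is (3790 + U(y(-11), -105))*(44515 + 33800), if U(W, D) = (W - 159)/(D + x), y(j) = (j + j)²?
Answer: 35889023475/121 ≈ 2.9660e+8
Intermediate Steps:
x = -16 (x = -3/2 + (¼)*(-58) = -3/2 - 29/2 = -16)
y(j) = 4*j² (y(j) = (2*j)² = 4*j²)
U(W, D) = (-159 + W)/(-16 + D) (U(W, D) = (W - 159)/(D - 16) = (-159 + W)/(-16 + D))
(3790 + U(y(-11), -105))*(44515 + 33800) = (3790 + (-159 + 4*(-11)²)/(-16 - 105))*(44515 + 33800) = (3790 + (-159 + 4*121)/(-121))*78315 = (3790 - (-159 + 484)/121)*78315 = (3790 - 1/121*325)*78315 = (3790 - 325/121)*78315 = (458265/121)*78315 = 35889023475/121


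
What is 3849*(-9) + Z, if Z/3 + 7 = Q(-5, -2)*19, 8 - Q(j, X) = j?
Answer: -33921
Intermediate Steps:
Q(j, X) = 8 - j
Z = 720 (Z = -21 + 3*((8 - 1*(-5))*19) = -21 + 3*((8 + 5)*19) = -21 + 3*(13*19) = -21 + 3*247 = -21 + 741 = 720)
3849*(-9) + Z = 3849*(-9) + 720 = -34641 + 720 = -33921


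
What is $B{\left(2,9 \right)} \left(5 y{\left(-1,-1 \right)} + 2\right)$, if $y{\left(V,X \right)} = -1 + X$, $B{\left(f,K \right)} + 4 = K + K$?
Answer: $-112$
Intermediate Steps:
$B{\left(f,K \right)} = -4 + 2 K$ ($B{\left(f,K \right)} = -4 + \left(K + K\right) = -4 + 2 K$)
$B{\left(2,9 \right)} \left(5 y{\left(-1,-1 \right)} + 2\right) = \left(-4 + 2 \cdot 9\right) \left(5 \left(-1 - 1\right) + 2\right) = \left(-4 + 18\right) \left(5 \left(-2\right) + 2\right) = 14 \left(-10 + 2\right) = 14 \left(-8\right) = -112$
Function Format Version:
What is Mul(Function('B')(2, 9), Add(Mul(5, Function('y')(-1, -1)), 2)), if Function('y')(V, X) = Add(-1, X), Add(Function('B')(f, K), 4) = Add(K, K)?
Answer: -112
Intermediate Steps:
Function('B')(f, K) = Add(-4, Mul(2, K)) (Function('B')(f, K) = Add(-4, Add(K, K)) = Add(-4, Mul(2, K)))
Mul(Function('B')(2, 9), Add(Mul(5, Function('y')(-1, -1)), 2)) = Mul(Add(-4, Mul(2, 9)), Add(Mul(5, Add(-1, -1)), 2)) = Mul(Add(-4, 18), Add(Mul(5, -2), 2)) = Mul(14, Add(-10, 2)) = Mul(14, -8) = -112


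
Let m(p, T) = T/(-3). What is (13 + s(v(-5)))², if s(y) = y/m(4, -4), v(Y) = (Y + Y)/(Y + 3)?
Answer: 4489/16 ≈ 280.56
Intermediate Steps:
m(p, T) = -T/3 (m(p, T) = T*(-⅓) = -T/3)
v(Y) = 2*Y/(3 + Y) (v(Y) = (2*Y)/(3 + Y) = 2*Y/(3 + Y))
s(y) = 3*y/4 (s(y) = y/((-⅓*(-4))) = y/(4/3) = y*(¾) = 3*y/4)
(13 + s(v(-5)))² = (13 + 3*(2*(-5)/(3 - 5))/4)² = (13 + 3*(2*(-5)/(-2))/4)² = (13 + 3*(2*(-5)*(-½))/4)² = (13 + (¾)*5)² = (13 + 15/4)² = (67/4)² = 4489/16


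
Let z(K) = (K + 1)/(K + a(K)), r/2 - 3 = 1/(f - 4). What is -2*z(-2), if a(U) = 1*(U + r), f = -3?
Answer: 7/6 ≈ 1.1667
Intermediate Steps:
r = 40/7 (r = 6 + 2/(-3 - 4) = 6 + 2/(-7) = 6 + 2*(-⅐) = 6 - 2/7 = 40/7 ≈ 5.7143)
a(U) = 40/7 + U (a(U) = 1*(U + 40/7) = 1*(40/7 + U) = 40/7 + U)
z(K) = (1 + K)/(40/7 + 2*K) (z(K) = (K + 1)/(K + (40/7 + K)) = (1 + K)/(40/7 + 2*K))
-2*z(-2) = -7*(1 - 2)/(20 + 7*(-2)) = -7*(-1)/(20 - 14) = -7*(-1)/6 = -2*(-7/12) = 7/6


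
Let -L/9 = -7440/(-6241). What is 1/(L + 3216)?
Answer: 6241/20004096 ≈ 0.00031199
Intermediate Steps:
L = -66960/6241 (L = -(-66960)/(-6241) = -(-66960)*(-1)/6241 = -9*7440/6241 = -66960/6241 ≈ -10.729)
1/(L + 3216) = 1/(-66960/6241 + 3216) = 1/(20004096/6241) = 6241/20004096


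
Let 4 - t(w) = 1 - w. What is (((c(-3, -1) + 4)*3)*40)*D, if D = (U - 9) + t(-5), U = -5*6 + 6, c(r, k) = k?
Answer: -12600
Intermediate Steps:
t(w) = 3 + w (t(w) = 4 - (1 - w) = 4 + (-1 + w) = 3 + w)
U = -24 (U = -30 + 6 = -24)
D = -35 (D = (-24 - 9) + (3 - 5) = -33 - 2 = -35)
(((c(-3, -1) + 4)*3)*40)*D = (((-1 + 4)*3)*40)*(-35) = ((3*3)*40)*(-35) = (9*40)*(-35) = 360*(-35) = -12600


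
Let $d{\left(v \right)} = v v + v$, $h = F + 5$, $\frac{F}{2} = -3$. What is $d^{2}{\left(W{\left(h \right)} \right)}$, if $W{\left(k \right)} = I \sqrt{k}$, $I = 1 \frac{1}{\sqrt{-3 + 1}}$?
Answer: $\frac{\left(2 + \sqrt{2}\right)^{2}}{8} \approx 1.4571$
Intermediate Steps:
$F = -6$ ($F = 2 \left(-3\right) = -6$)
$I = - \frac{i \sqrt{2}}{2}$ ($I = 1 \frac{1}{\sqrt{-2}} = 1 \frac{1}{i \sqrt{2}} = 1 \left(- \frac{i \sqrt{2}}{2}\right) = - \frac{i \sqrt{2}}{2} \approx - 0.70711 i$)
$h = -1$ ($h = -6 + 5 = -1$)
$W{\left(k \right)} = - \frac{i \sqrt{2} \sqrt{k}}{2}$ ($W{\left(k \right)} = - \frac{i \sqrt{2}}{2} \sqrt{k} = - \frac{i \sqrt{2} \sqrt{k}}{2}$)
$d{\left(v \right)} = v + v^{2}$ ($d{\left(v \right)} = v^{2} + v = v + v^{2}$)
$d^{2}{\left(W{\left(h \right)} \right)} = \left(- \frac{i \sqrt{2} \sqrt{-1}}{2} \left(1 - \frac{i \sqrt{2} \sqrt{-1}}{2}\right)\right)^{2} = \left(- \frac{i \sqrt{2} i}{2} \left(1 - \frac{i \sqrt{2} i}{2}\right)\right)^{2} = \left(\frac{\sqrt{2}}{2} \left(1 + \frac{\sqrt{2}}{2}\right)\right)^{2} = \left(\frac{\sqrt{2} \left(1 + \frac{\sqrt{2}}{2}\right)}{2}\right)^{2} = \frac{\left(1 + \frac{\sqrt{2}}{2}\right)^{2}}{2}$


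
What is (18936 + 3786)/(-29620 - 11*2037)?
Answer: -22722/52027 ≈ -0.43673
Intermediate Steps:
(18936 + 3786)/(-29620 - 11*2037) = 22722/(-29620 - 22407) = 22722/(-52027) = 22722*(-1/52027) = -22722/52027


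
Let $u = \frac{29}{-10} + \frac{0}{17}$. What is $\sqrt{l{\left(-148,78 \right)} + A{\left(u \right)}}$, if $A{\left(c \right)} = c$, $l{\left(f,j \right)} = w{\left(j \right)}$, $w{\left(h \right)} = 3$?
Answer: $\frac{\sqrt{10}}{10} \approx 0.31623$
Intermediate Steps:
$l{\left(f,j \right)} = 3$
$u = - \frac{29}{10}$ ($u = 29 \left(- \frac{1}{10}\right) + 0 \cdot \frac{1}{17} = - \frac{29}{10} + 0 = - \frac{29}{10} \approx -2.9$)
$\sqrt{l{\left(-148,78 \right)} + A{\left(u \right)}} = \sqrt{3 - \frac{29}{10}} = \sqrt{\frac{1}{10}} = \frac{\sqrt{10}}{10}$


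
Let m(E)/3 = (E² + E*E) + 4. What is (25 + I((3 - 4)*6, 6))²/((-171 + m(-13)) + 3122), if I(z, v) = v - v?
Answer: 625/3977 ≈ 0.15715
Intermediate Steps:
m(E) = 12 + 6*E² (m(E) = 3*((E² + E*E) + 4) = 3*((E² + E²) + 4) = 3*(2*E² + 4) = 3*(4 + 2*E²) = 12 + 6*E²)
I(z, v) = 0
(25 + I((3 - 4)*6, 6))²/((-171 + m(-13)) + 3122) = (25 + 0)²/((-171 + (12 + 6*(-13)²)) + 3122) = 25²/((-171 + (12 + 6*169)) + 3122) = 625/((-171 + (12 + 1014)) + 3122) = 625/((-171 + 1026) + 3122) = 625/(855 + 3122) = 625/3977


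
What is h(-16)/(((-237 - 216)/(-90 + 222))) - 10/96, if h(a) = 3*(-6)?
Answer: 37261/7248 ≈ 5.1409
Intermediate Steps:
h(a) = -18
h(-16)/(((-237 - 216)/(-90 + 222))) - 10/96 = -18*(-90 + 222)/(-237 - 216) - 10/96 = -18/((-453/132)) - 10*1/96 = -18/((-453*1/132)) - 5/48 = -18/(-151/44) - 5/48 = -18*(-44/151) - 5/48 = 792/151 - 5/48 = 37261/7248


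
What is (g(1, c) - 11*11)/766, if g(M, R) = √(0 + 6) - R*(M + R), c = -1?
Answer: -121/766 + √6/766 ≈ -0.15477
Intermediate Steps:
g(M, R) = √6 - R*(M + R)
(g(1, c) - 11*11)/766 = ((√6 - 1*(-1)² - 1*1*(-1)) - 11*11)/766 = ((√6 - 1*1 + 1) - 121)*(1/766) = ((√6 - 1 + 1) - 121)*(1/766) = (√6 - 121)*(1/766) = (-121 + √6)*(1/766) = -121/766 + √6/766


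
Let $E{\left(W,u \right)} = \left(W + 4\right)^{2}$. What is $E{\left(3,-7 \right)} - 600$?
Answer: $-551$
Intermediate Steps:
$E{\left(W,u \right)} = \left(4 + W\right)^{2}$
$E{\left(3,-7 \right)} - 600 = \left(4 + 3\right)^{2} - 600 = 7^{2} - 600 = 49 - 600 = -551$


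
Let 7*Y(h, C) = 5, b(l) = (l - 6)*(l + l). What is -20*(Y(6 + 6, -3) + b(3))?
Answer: 2420/7 ≈ 345.71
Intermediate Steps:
b(l) = 2*l*(-6 + l) (b(l) = (-6 + l)*(2*l) = 2*l*(-6 + l))
Y(h, C) = 5/7 (Y(h, C) = (⅐)*5 = 5/7)
-20*(Y(6 + 6, -3) + b(3)) = -20*(5/7 + 2*3*(-6 + 3)) = -20*(5/7 + 2*3*(-3)) = -20*(5/7 - 18) = -20*(-121/7) = 2420/7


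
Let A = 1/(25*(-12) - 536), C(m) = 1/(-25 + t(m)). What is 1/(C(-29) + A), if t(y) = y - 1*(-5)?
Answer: -40964/885 ≈ -46.287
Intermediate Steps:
t(y) = 5 + y (t(y) = y + 5 = 5 + y)
C(m) = 1/(-20 + m) (C(m) = 1/(-25 + (5 + m)) = 1/(-20 + m))
A = -1/836 (A = 1/(-300 - 536) = 1/(-836) = -1/836 ≈ -0.0011962)
1/(C(-29) + A) = 1/(1/(-20 - 29) - 1/836) = 1/(1/(-49) - 1/836) = 1/(-1/49 - 1/836) = 1/(-885/40964) = -40964/885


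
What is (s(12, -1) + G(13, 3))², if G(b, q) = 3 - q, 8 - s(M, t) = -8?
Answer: 256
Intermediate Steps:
s(M, t) = 16 (s(M, t) = 8 - 1*(-8) = 8 + 8 = 16)
(s(12, -1) + G(13, 3))² = (16 + (3 - 1*3))² = (16 + (3 - 3))² = (16 + 0)² = 16² = 256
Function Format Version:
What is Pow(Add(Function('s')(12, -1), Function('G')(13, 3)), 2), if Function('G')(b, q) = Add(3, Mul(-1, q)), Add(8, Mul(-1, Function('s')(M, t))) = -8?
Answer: 256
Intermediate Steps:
Function('s')(M, t) = 16 (Function('s')(M, t) = Add(8, Mul(-1, -8)) = Add(8, 8) = 16)
Pow(Add(Function('s')(12, -1), Function('G')(13, 3)), 2) = Pow(Add(16, Add(3, Mul(-1, 3))), 2) = Pow(Add(16, Add(3, -3)), 2) = Pow(Add(16, 0), 2) = Pow(16, 2) = 256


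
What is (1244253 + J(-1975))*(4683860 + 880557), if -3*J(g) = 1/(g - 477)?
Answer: 50929578970269773/7356 ≈ 6.9235e+12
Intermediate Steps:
J(g) = -1/(3*(-477 + g)) (J(g) = -1/(3*(g - 477)) = -1/(3*(-477 + g)))
(1244253 + J(-1975))*(4683860 + 880557) = (1244253 - 1/(-1431 + 3*(-1975)))*(4683860 + 880557) = (1244253 - 1/(-1431 - 5925))*5564417 = (1244253 - 1/(-7356))*5564417 = (1244253 - 1*(-1/7356))*5564417 = (1244253 + 1/7356)*5564417 = (9152725069/7356)*5564417 = 50929578970269773/7356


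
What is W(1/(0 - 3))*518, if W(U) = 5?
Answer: 2590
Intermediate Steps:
W(1/(0 - 3))*518 = 5*518 = 2590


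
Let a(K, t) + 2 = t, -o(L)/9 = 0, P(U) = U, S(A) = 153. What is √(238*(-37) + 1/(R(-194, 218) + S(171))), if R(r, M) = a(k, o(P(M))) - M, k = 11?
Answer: I*√39530201/67 ≈ 93.84*I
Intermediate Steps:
o(L) = 0 (o(L) = -9*0 = 0)
a(K, t) = -2 + t
R(r, M) = -2 - M (R(r, M) = (-2 + 0) - M = -2 - M)
√(238*(-37) + 1/(R(-194, 218) + S(171))) = √(238*(-37) + 1/((-2 - 1*218) + 153)) = √(-8806 + 1/((-2 - 218) + 153)) = √(-8806 + 1/(-220 + 153)) = √(-8806 + 1/(-67)) = √(-8806 - 1/67) = √(-590003/67) = I*√39530201/67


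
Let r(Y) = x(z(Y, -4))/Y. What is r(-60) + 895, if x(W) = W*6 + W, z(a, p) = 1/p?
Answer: 214807/240 ≈ 895.03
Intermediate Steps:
x(W) = 7*W (x(W) = 6*W + W = 7*W)
r(Y) = -7/(4*Y) (r(Y) = (7/(-4))/Y = (7*(-1/4))/Y = -7/(4*Y))
r(-60) + 895 = -7/4/(-60) + 895 = -7/4*(-1/60) + 895 = 7/240 + 895 = 214807/240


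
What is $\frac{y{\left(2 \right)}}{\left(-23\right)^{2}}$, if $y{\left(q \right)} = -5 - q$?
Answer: $- \frac{7}{529} \approx -0.013233$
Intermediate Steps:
$\frac{y{\left(2 \right)}}{\left(-23\right)^{2}} = \frac{-5 - 2}{\left(-23\right)^{2}} = \frac{-5 - 2}{529} = \left(-7\right) \frac{1}{529} = - \frac{7}{529}$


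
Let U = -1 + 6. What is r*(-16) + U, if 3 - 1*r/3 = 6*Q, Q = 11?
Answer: 3029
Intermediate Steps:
U = 5
r = -189 (r = 9 - 18*11 = 9 - 3*66 = 9 - 198 = -189)
r*(-16) + U = -189*(-16) + 5 = 3024 + 5 = 3029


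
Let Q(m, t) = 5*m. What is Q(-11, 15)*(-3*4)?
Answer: 660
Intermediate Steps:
Q(-11, 15)*(-3*4) = (5*(-11))*(-3*4) = -55*(-12) = 660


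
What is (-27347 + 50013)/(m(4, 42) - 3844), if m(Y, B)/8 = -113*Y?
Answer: -11333/3730 ≈ -3.0383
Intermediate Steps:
m(Y, B) = -904*Y (m(Y, B) = 8*(-113*Y) = -904*Y)
(-27347 + 50013)/(m(4, 42) - 3844) = (-27347 + 50013)/(-904*4 - 3844) = 22666/(-3616 - 3844) = 22666/(-7460) = 22666*(-1/7460) = -11333/3730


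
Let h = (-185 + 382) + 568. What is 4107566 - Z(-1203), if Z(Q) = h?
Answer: 4106801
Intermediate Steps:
h = 765 (h = 197 + 568 = 765)
Z(Q) = 765
4107566 - Z(-1203) = 4107566 - 1*765 = 4107566 - 765 = 4106801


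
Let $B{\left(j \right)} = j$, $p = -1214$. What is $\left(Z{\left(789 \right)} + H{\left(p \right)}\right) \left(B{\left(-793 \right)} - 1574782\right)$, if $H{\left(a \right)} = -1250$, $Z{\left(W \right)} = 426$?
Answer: $1298273800$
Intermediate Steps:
$\left(Z{\left(789 \right)} + H{\left(p \right)}\right) \left(B{\left(-793 \right)} - 1574782\right) = \left(426 - 1250\right) \left(-793 - 1574782\right) = \left(-824\right) \left(-1575575\right) = 1298273800$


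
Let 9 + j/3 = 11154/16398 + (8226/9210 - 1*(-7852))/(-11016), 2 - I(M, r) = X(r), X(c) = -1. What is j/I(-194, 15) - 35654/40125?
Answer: -408827426360051/41207329503000 ≈ -9.9212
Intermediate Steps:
I(M, r) = 3 (I(M, r) = 2 - 1*(-1) = 2 + 1 = 3)
j = -139144559761/5134869720 (j = -27 + 3*(11154/16398 + (8226/9210 - 1*(-7852))/(-11016)) = -27 + 3*(11154*(1/16398) + (8226*(1/9210) + 7852)*(-1/11016)) = -27 + 3*(1859/2733 + (1371/1535 + 7852)*(-1/11016)) = -27 + 3*(1859/2733 + (12054191/1535)*(-1/11016)) = -27 + 3*(1859/2733 - 12054191/16909560) = -27 + 3*(-503077321/15404609160) = -27 - 503077321/5134869720 = -139144559761/5134869720 ≈ -27.098)
j/I(-194, 15) - 35654/40125 = -139144559761/5134869720/3 - 35654/40125 = -139144559761/5134869720*⅓ - 35654*1/40125 = -139144559761/15404609160 - 35654/40125 = -408827426360051/41207329503000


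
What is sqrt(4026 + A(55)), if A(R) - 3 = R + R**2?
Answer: sqrt(7109) ≈ 84.315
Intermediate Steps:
A(R) = 3 + R + R**2 (A(R) = 3 + (R + R**2) = 3 + R + R**2)
sqrt(4026 + A(55)) = sqrt(4026 + (3 + 55 + 55**2)) = sqrt(4026 + (3 + 55 + 3025)) = sqrt(4026 + 3083) = sqrt(7109)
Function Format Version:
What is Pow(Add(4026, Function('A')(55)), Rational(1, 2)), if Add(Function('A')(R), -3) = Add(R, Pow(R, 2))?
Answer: Pow(7109, Rational(1, 2)) ≈ 84.315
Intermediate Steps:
Function('A')(R) = Add(3, R, Pow(R, 2)) (Function('A')(R) = Add(3, Add(R, Pow(R, 2))) = Add(3, R, Pow(R, 2)))
Pow(Add(4026, Function('A')(55)), Rational(1, 2)) = Pow(Add(4026, Add(3, 55, Pow(55, 2))), Rational(1, 2)) = Pow(Add(4026, Add(3, 55, 3025)), Rational(1, 2)) = Pow(Add(4026, 3083), Rational(1, 2)) = Pow(7109, Rational(1, 2))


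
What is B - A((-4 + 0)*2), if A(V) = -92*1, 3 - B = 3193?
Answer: -3098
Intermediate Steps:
B = -3190 (B = 3 - 1*3193 = 3 - 3193 = -3190)
A(V) = -92
B - A((-4 + 0)*2) = -3190 - 1*(-92) = -3190 + 92 = -3098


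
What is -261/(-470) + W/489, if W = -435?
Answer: -25607/76610 ≈ -0.33425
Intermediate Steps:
-261/(-470) + W/489 = -261/(-470) - 435/489 = -261*(-1/470) - 435*1/489 = 261/470 - 145/163 = -25607/76610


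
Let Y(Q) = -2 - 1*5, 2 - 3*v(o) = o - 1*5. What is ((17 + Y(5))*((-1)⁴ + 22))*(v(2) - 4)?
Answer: -1610/3 ≈ -536.67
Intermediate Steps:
v(o) = 7/3 - o/3 (v(o) = ⅔ - (o - 1*5)/3 = ⅔ - (o - 5)/3 = ⅔ - (-5 + o)/3 = ⅔ + (5/3 - o/3) = 7/3 - o/3)
Y(Q) = -7 (Y(Q) = -2 - 5 = -7)
((17 + Y(5))*((-1)⁴ + 22))*(v(2) - 4) = ((17 - 7)*((-1)⁴ + 22))*((7/3 - ⅓*2) - 4) = (10*(1 + 22))*((7/3 - ⅔) - 4) = (10*23)*(5/3 - 4) = 230*(-7/3) = -1610/3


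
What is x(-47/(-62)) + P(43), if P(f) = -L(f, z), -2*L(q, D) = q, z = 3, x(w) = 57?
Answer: 157/2 ≈ 78.500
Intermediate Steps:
L(q, D) = -q/2
P(f) = f/2 (P(f) = -(-1)*f/2 = f/2)
x(-47/(-62)) + P(43) = 57 + (½)*43 = 57 + 43/2 = 157/2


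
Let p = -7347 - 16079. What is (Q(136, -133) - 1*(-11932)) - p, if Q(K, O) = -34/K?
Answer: 141431/4 ≈ 35358.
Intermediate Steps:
p = -23426
(Q(136, -133) - 1*(-11932)) - p = (-34/136 - 1*(-11932)) - 1*(-23426) = (-34*1/136 + 11932) + 23426 = (-¼ + 11932) + 23426 = 47727/4 + 23426 = 141431/4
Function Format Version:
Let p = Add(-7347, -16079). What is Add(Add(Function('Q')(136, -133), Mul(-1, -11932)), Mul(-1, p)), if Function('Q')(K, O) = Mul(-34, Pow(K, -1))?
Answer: Rational(141431, 4) ≈ 35358.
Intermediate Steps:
p = -23426
Add(Add(Function('Q')(136, -133), Mul(-1, -11932)), Mul(-1, p)) = Add(Add(Mul(-34, Pow(136, -1)), Mul(-1, -11932)), Mul(-1, -23426)) = Add(Add(Mul(-34, Rational(1, 136)), 11932), 23426) = Add(Add(Rational(-1, 4), 11932), 23426) = Add(Rational(47727, 4), 23426) = Rational(141431, 4)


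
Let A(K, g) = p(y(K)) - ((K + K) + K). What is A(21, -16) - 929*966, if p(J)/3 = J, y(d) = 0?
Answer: -897477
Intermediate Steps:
p(J) = 3*J
A(K, g) = -3*K (A(K, g) = 3*0 - ((K + K) + K) = 0 - (2*K + K) = 0 - 3*K = -3*K)
A(21, -16) - 929*966 = -3*21 - 929*966 = -63 - 897414 = -897477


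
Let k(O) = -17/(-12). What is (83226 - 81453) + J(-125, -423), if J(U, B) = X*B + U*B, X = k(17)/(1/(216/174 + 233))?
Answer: -9943653/116 ≈ -85721.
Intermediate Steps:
k(O) = 17/12 (k(O) = -17*(-1/12) = 17/12)
X = 115481/348 (X = 17/(12*(1/(216/174 + 233))) = 17/(12*(1/(216*(1/174) + 233))) = 17/(12*(1/(36/29 + 233))) = 17/(12*(1/(6793/29))) = 17/(12*(29/6793)) = (17/12)*(6793/29) = 115481/348 ≈ 331.84)
J(U, B) = 115481*B/348 + B*U (J(U, B) = 115481*B/348 + U*B = 115481*B/348 + B*U)
(83226 - 81453) + J(-125, -423) = (83226 - 81453) + (1/348)*(-423)*(115481 + 348*(-125)) = 1773 + (1/348)*(-423)*(115481 - 43500) = 1773 + (1/348)*(-423)*71981 = 1773 - 10149321/116 = -9943653/116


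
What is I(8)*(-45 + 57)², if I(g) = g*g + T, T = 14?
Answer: 11232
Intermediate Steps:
I(g) = 14 + g² (I(g) = g*g + 14 = g² + 14 = 14 + g²)
I(8)*(-45 + 57)² = (14 + 8²)*(-45 + 57)² = (14 + 64)*12² = 78*144 = 11232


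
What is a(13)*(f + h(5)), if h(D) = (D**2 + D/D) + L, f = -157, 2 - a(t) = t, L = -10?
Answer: 1551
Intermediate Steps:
a(t) = 2 - t
h(D) = -9 + D**2 (h(D) = (D**2 + D/D) - 10 = (D**2 + 1) - 10 = (1 + D**2) - 10 = -9 + D**2)
a(13)*(f + h(5)) = (2 - 1*13)*(-157 + (-9 + 5**2)) = (2 - 13)*(-157 + (-9 + 25)) = -11*(-157 + 16) = -11*(-141) = 1551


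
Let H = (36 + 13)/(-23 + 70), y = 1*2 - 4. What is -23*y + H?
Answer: 2211/47 ≈ 47.043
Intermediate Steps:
y = -2 (y = 2 - 4 = -2)
H = 49/47 ≈ 1.0426
-23*y + H = -23*(-2) + 49/47 = 46 + 49/47 = 2211/47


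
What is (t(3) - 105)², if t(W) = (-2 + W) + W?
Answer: 10201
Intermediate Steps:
t(W) = -2 + 2*W
(t(3) - 105)² = ((-2 + 2*3) - 105)² = ((-2 + 6) - 105)² = (4 - 105)² = (-101)² = 10201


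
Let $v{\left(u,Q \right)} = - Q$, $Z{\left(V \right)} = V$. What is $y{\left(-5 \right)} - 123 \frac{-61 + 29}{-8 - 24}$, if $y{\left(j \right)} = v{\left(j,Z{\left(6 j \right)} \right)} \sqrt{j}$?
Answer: $-123 + 30 i \sqrt{5} \approx -123.0 + 67.082 i$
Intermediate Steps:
$y{\left(j \right)} = - 6 j^{\frac{3}{2}}$ ($y{\left(j \right)} = - 6 j \sqrt{j} = - 6 j^{\frac{3}{2}}$)
$y{\left(-5 \right)} - 123 \frac{-61 + 29}{-8 - 24} = - 6 \left(-5\right)^{\frac{3}{2}} - 123 \frac{-61 + 29}{-8 - 24} = - 6 \left(- 5 i \sqrt{5}\right) - 123 \left(- \frac{32}{-32}\right) = 30 i \sqrt{5} - 123 \left(\left(-32\right) \left(- \frac{1}{32}\right)\right) = 30 i \sqrt{5} - 123 = -123 + 30 i \sqrt{5}$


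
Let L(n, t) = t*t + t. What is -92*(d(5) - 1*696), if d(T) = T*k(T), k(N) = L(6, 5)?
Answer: 50232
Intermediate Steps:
L(n, t) = t + t**2 (L(n, t) = t**2 + t = t + t**2)
k(N) = 30 (k(N) = 5*(1 + 5) = 5*6 = 30)
d(T) = 30*T (d(T) = T*30 = 30*T)
-92*(d(5) - 1*696) = -92*(30*5 - 1*696) = -92*(150 - 696) = -92*(-546) = 50232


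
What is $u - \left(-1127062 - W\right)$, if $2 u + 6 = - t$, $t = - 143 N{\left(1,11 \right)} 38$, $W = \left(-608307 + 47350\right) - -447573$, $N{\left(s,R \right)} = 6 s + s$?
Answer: $1032694$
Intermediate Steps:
$N{\left(s,R \right)} = 7 s$
$W = -113384$ ($W = -560957 + 447573 = -113384$)
$t = -38038$ ($t = - 143 \cdot 7 \cdot 1 \cdot 38 = \left(-143\right) 7 \cdot 38 = \left(-1001\right) 38 = -38038$)
$u = 19016$ ($u = -3 + \frac{\left(-1\right) \left(-38038\right)}{2} = -3 + \frac{1}{2} \cdot 38038 = -3 + 19019 = 19016$)
$u - \left(-1127062 - W\right) = 19016 - \left(-1127062 - -113384\right) = 19016 - \left(-1127062 + 113384\right) = 19016 - -1013678 = 19016 + 1013678 = 1032694$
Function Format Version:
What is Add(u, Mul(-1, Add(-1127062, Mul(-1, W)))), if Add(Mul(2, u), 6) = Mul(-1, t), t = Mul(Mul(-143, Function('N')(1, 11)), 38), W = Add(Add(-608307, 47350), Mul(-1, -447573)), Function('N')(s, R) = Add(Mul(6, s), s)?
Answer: 1032694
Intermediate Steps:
Function('N')(s, R) = Mul(7, s)
W = -113384 (W = Add(-560957, 447573) = -113384)
t = -38038 (t = Mul(Mul(-143, Mul(7, 1)), 38) = Mul(Mul(-143, 7), 38) = Mul(-1001, 38) = -38038)
u = 19016 (u = Add(-3, Mul(Rational(1, 2), Mul(-1, -38038))) = Add(-3, Mul(Rational(1, 2), 38038)) = Add(-3, 19019) = 19016)
Add(u, Mul(-1, Add(-1127062, Mul(-1, W)))) = Add(19016, Mul(-1, Add(-1127062, Mul(-1, -113384)))) = Add(19016, Mul(-1, Add(-1127062, 113384))) = Add(19016, Mul(-1, -1013678)) = Add(19016, 1013678) = 1032694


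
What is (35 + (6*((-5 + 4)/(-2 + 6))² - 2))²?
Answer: 71289/64 ≈ 1113.9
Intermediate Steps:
(35 + (6*((-5 + 4)/(-2 + 6))² - 2))² = (35 + (6*(-1/4)² - 2))² = (35 + (6*(-1*¼)² - 2))² = (35 + (6*(-¼)² - 2))² = (35 + (6*(1/16) - 2))² = (35 + (3/8 - 2))² = (35 - 13/8)² = (267/8)² = 71289/64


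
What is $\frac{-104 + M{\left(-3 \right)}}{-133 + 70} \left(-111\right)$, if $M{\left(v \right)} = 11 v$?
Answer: $- \frac{5069}{21} \approx -241.38$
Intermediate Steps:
$\frac{-104 + M{\left(-3 \right)}}{-133 + 70} \left(-111\right) = \frac{-104 + 11 \left(-3\right)}{-133 + 70} \left(-111\right) = \frac{-104 - 33}{-63} \left(-111\right) = \left(-137\right) \left(- \frac{1}{63}\right) \left(-111\right) = \frac{137}{63} \left(-111\right) = - \frac{5069}{21}$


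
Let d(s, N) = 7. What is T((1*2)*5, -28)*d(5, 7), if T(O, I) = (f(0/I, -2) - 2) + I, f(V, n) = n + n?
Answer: -238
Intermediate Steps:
f(V, n) = 2*n
T(O, I) = -6 + I (T(O, I) = (2*(-2) - 2) + I = (-4 - 2) + I = -6 + I)
T((1*2)*5, -28)*d(5, 7) = (-6 - 28)*7 = -34*7 = -238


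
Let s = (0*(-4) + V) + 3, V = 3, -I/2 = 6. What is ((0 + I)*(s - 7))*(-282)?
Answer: -3384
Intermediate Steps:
I = -12 (I = -2*6 = -12)
s = 6 (s = (0*(-4) + 3) + 3 = (0 + 3) + 3 = 3 + 3 = 6)
((0 + I)*(s - 7))*(-282) = ((0 - 12)*(6 - 7))*(-282) = -12*(-1)*(-282) = 12*(-282) = -3384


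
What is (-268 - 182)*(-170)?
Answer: 76500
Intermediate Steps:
(-268 - 182)*(-170) = -450*(-170) = 76500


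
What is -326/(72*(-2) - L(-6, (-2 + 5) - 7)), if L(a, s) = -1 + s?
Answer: 326/139 ≈ 2.3453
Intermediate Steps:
-326/(72*(-2) - L(-6, (-2 + 5) - 7)) = -326/(72*(-2) - (-1 + ((-2 + 5) - 7))) = -326/(-144 - (-1 + (3 - 7))) = -326/(-144 - (-1 - 4)) = -326/(-144 - 1*(-5)) = -326/(-144 + 5) = -326/(-139) = -326*(-1/139) = 326/139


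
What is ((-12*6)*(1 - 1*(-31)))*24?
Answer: -55296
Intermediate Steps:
((-12*6)*(1 - 1*(-31)))*24 = -72*(1 + 31)*24 = -72*32*24 = -2304*24 = -55296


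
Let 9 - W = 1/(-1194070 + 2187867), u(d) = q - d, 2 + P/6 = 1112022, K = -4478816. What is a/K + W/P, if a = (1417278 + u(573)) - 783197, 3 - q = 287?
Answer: -65604673630430297/464028630217266660 ≈ -0.14138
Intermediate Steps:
q = -284 (q = 3 - 1*287 = 3 - 287 = -284)
P = 6672120 (P = -12 + 6*1112022 = -12 + 6672132 = 6672120)
u(d) = -284 - d
W = 8944172/993797 (W = 9 - 1/(-1194070 + 2187867) = 9 - 1/993797 = 8944172/993797 ≈ 9.0000)
a = 633224 (a = (1417278 + (-284 - 1*573)) - 783197 = (1417278 + (-284 - 573)) - 783197 = (1417278 - 857) - 783197 = 1416421 - 783197 = 633224)
a/K + W/P = 633224/(-4478816) + (8944172/993797)/6672120 = 633224*(-1/4478816) + (8944172/993797)*(1/6672120) = -79153/559852 + 2236043/1657683209910 = -65604673630430297/464028630217266660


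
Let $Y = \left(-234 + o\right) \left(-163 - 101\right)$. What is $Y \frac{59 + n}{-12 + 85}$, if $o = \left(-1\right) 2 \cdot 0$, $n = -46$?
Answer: $\frac{803088}{73} \approx 11001.0$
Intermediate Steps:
$o = 0$ ($o = \left(-2\right) 0 = 0$)
$Y = 61776$ ($Y = \left(-234 + 0\right) \left(-163 - 101\right) = \left(-234\right) \left(-264\right) = 61776$)
$Y \frac{59 + n}{-12 + 85} = 61776 \frac{59 - 46}{-12 + 85} = 61776 \cdot \frac{13}{73} = \frac{803088}{73}$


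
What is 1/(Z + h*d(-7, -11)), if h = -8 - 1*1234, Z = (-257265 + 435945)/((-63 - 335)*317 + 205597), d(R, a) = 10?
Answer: -26477/328784780 ≈ -8.0530e-5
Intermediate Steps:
Z = 59560/26477 (Z = 178680/(-398*317 + 205597) = 178680/(-126166 + 205597) = 178680/79431 = 178680*(1/79431) = 59560/26477 ≈ 2.2495)
h = -1242 (h = -8 - 1234 = -1242)
1/(Z + h*d(-7, -11)) = 1/(59560/26477 - 1242*10) = 1/(59560/26477 - 12420) = 1/(-328784780/26477) = -26477/328784780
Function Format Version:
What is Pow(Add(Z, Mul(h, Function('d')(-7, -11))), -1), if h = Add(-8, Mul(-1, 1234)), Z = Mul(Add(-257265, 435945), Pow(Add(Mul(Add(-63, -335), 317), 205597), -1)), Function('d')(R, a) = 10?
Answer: Rational(-26477, 328784780) ≈ -8.0530e-5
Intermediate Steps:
Z = Rational(59560, 26477) (Z = Mul(178680, Pow(Add(Mul(-398, 317), 205597), -1)) = Mul(178680, Pow(Add(-126166, 205597), -1)) = Mul(178680, Pow(79431, -1)) = Mul(178680, Rational(1, 79431)) = Rational(59560, 26477) ≈ 2.2495)
h = -1242 (h = Add(-8, -1234) = -1242)
Pow(Add(Z, Mul(h, Function('d')(-7, -11))), -1) = Pow(Add(Rational(59560, 26477), Mul(-1242, 10)), -1) = Pow(Add(Rational(59560, 26477), -12420), -1) = Pow(Rational(-328784780, 26477), -1) = Rational(-26477, 328784780)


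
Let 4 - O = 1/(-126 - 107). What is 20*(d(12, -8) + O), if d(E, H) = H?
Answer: -18620/233 ≈ -79.914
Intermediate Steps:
O = 933/233 (O = 4 - 1/(-126 - 107) = 4 - 1/(-233) = 4 - 1*(-1/233) = 4 + 1/233 = 933/233 ≈ 4.0043)
20*(d(12, -8) + O) = 20*(-8 + 933/233) = 20*(-931/233) = -18620/233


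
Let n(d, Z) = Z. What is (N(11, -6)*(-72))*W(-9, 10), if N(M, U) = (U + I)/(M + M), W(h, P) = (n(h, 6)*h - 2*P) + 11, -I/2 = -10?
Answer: 31752/11 ≈ 2886.5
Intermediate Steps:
I = 20 (I = -2*(-10) = 20)
W(h, P) = 11 - 2*P + 6*h (W(h, P) = (6*h - 2*P) + 11 = (-2*P + 6*h) + 11 = 11 - 2*P + 6*h)
N(M, U) = (20 + U)/(2*M) (N(M, U) = (U + 20)/(M + M) = (20 + U)/((2*M)) = (20 + U)*(1/(2*M)) = (20 + U)/(2*M))
(N(11, -6)*(-72))*W(-9, 10) = (((½)*(20 - 6)/11)*(-72))*(11 - 2*10 + 6*(-9)) = (((½)*(1/11)*14)*(-72))*(11 - 20 - 54) = ((7/11)*(-72))*(-63) = -504/11*(-63) = 31752/11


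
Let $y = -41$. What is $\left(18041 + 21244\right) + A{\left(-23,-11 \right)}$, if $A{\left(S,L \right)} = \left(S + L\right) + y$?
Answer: $39210$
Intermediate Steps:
$A{\left(S,L \right)} = -41 + L + S$ ($A{\left(S,L \right)} = \left(S + L\right) - 41 = \left(L + S\right) - 41 = -41 + L + S$)
$\left(18041 + 21244\right) + A{\left(-23,-11 \right)} = \left(18041 + 21244\right) - 75 = 39285 - 75 = 39210$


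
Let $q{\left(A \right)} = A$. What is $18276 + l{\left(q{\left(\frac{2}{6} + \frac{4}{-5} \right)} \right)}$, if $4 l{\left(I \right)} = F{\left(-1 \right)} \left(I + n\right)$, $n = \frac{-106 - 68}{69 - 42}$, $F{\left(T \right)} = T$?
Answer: $\frac{3289991}{180} \approx 18278.0$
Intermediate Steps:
$n = - \frac{58}{9}$ ($n = - \frac{174}{27} = \left(-174\right) \frac{1}{27} = - \frac{58}{9} \approx -6.4444$)
$l{\left(I \right)} = \frac{29}{18} - \frac{I}{4}$ ($l{\left(I \right)} = \frac{\left(-1\right) \left(I - \frac{58}{9}\right)}{4} = \frac{\left(-1\right) \left(- \frac{58}{9} + I\right)}{4} = \frac{\frac{58}{9} - I}{4} = \frac{29}{18} - \frac{I}{4}$)
$18276 + l{\left(q{\left(\frac{2}{6} + \frac{4}{-5} \right)} \right)} = 18276 + \left(\frac{29}{18} - \frac{\frac{2}{6} + \frac{4}{-5}}{4}\right) = 18276 + \left(\frac{29}{18} - \frac{2 \cdot \frac{1}{6} + 4 \left(- \frac{1}{5}\right)}{4}\right) = 18276 + \left(\frac{29}{18} - \frac{\frac{1}{3} - \frac{4}{5}}{4}\right) = 18276 + \left(\frac{29}{18} - - \frac{7}{60}\right) = 18276 + \left(\frac{29}{18} + \frac{7}{60}\right) = 18276 + \frac{311}{180} = \frac{3289991}{180}$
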